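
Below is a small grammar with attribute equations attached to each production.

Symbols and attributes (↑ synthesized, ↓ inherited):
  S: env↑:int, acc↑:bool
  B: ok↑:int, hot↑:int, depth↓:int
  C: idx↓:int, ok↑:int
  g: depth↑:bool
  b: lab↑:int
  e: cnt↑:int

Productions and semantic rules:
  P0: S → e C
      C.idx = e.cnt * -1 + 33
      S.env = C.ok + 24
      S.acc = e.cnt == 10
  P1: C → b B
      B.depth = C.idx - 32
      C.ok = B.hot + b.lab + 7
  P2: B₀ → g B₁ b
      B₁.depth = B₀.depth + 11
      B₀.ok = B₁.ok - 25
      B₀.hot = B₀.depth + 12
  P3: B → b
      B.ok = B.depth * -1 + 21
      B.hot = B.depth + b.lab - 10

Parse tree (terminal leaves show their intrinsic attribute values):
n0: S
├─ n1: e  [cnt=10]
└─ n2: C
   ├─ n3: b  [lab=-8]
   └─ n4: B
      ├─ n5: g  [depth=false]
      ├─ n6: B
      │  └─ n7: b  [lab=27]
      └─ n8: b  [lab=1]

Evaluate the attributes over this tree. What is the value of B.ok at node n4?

1. n1.cnt = 10  [terminal]
2. n2.idx = 23  [e.cnt * -1 + 33]
3. n3.lab = -8  [terminal]
4. n4.depth = -9  [C.idx - 32]
5. n5.depth = false  [terminal]
6. n6.depth = 2  [B₀.depth + 11]
7. n7.lab = 27  [terminal]
8. n6.ok = 19  [B.depth * -1 + 21]
9. n6.hot = 19  [B.depth + b.lab - 10]
10. n8.lab = 1  [terminal]
11. n4.ok = -6  [B₁.ok - 25]
12. n4.hot = 3  [B₀.depth + 12]
13. n2.ok = 2  [B.hot + b.lab + 7]
14. n0.env = 26  [C.ok + 24]
15. n0.acc = true  [e.cnt == 10]

-6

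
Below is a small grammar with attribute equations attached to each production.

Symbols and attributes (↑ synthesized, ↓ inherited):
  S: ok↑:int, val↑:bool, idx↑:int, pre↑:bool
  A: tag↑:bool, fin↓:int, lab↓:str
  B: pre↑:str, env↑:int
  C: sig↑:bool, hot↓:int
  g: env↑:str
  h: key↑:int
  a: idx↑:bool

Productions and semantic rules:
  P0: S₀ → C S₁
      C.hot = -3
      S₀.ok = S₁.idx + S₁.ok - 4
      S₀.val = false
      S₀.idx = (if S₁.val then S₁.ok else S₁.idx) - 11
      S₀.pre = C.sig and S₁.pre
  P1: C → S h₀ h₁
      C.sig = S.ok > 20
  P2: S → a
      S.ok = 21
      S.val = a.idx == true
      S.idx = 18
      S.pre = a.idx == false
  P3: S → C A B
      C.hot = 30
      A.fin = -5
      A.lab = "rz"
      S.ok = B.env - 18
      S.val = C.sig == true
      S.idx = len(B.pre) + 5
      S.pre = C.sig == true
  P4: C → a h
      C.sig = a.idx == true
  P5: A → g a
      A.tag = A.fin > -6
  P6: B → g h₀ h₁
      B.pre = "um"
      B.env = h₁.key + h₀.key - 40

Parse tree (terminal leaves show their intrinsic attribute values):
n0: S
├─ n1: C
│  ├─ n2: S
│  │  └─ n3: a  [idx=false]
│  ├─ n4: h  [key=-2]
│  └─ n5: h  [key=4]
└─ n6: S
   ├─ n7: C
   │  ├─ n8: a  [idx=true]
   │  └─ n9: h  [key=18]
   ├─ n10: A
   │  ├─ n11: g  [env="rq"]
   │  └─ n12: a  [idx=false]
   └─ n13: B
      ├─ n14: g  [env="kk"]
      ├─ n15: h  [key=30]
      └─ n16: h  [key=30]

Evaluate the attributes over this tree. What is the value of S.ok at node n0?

1. n1.hot = -3  [-3]
2. n3.idx = false  [terminal]
3. n2.ok = 21  [21]
4. n2.val = false  [a.idx == true]
5. n2.idx = 18  [18]
6. n2.pre = true  [a.idx == false]
7. n4.key = -2  [terminal]
8. n5.key = 4  [terminal]
9. n1.sig = true  [S.ok > 20]
10. n7.hot = 30  [30]
11. n8.idx = true  [terminal]
12. n9.key = 18  [terminal]
13. n7.sig = true  [a.idx == true]
14. n10.fin = -5  [-5]
15. n10.lab = "rz"  ["rz"]
16. n11.env = "rq"  [terminal]
17. n12.idx = false  [terminal]
18. n10.tag = true  [A.fin > -6]
19. n14.env = "kk"  [terminal]
20. n15.key = 30  [terminal]
21. n16.key = 30  [terminal]
22. n13.pre = "um"  ["um"]
23. n13.env = 20  [h₁.key + h₀.key - 40]
24. n6.ok = 2  [B.env - 18]
25. n6.val = true  [C.sig == true]
26. n6.idx = 7  [len(B.pre) + 5]
27. n6.pre = true  [C.sig == true]
28. n0.ok = 5  [S₁.idx + S₁.ok - 4]
29. n0.val = false  [false]
30. n0.idx = -9  [(if S₁.val then S₁.ok else S₁.idx) - 11]
31. n0.pre = true  [C.sig and S₁.pre]

5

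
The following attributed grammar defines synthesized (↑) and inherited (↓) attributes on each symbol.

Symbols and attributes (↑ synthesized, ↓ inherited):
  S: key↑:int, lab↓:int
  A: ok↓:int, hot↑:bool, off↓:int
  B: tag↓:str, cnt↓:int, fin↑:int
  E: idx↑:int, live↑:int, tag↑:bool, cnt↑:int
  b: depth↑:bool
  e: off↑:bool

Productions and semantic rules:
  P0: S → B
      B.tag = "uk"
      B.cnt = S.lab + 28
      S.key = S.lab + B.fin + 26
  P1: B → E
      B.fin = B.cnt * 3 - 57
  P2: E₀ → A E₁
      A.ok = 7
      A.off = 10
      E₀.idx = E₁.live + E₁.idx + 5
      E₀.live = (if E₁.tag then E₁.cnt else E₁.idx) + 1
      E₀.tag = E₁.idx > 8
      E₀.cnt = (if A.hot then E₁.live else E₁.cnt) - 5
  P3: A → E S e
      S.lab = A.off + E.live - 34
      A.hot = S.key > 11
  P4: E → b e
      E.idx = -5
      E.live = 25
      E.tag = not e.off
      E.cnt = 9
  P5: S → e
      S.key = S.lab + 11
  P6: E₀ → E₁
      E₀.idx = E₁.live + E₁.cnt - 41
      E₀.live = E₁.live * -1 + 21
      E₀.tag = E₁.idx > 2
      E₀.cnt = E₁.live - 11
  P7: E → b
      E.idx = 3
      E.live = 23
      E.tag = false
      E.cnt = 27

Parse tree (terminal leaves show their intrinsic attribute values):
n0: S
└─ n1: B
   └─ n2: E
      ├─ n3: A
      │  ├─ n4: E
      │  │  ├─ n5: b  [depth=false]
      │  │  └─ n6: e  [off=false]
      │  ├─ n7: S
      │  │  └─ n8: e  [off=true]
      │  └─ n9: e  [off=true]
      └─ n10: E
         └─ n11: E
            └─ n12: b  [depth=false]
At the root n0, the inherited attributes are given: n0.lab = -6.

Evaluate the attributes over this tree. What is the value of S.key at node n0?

1. n0.lab = -6  [given at root]
2. n1.tag = "uk"  ["uk"]
3. n1.cnt = 22  [S.lab + 28]
4. n3.ok = 7  [7]
5. n3.off = 10  [10]
6. n5.depth = false  [terminal]
7. n6.off = false  [terminal]
8. n4.idx = -5  [-5]
9. n4.live = 25  [25]
10. n4.tag = true  [not e.off]
11. n4.cnt = 9  [9]
12. n7.lab = 1  [A.off + E.live - 34]
13. n8.off = true  [terminal]
14. n7.key = 12  [S.lab + 11]
15. n9.off = true  [terminal]
16. n3.hot = true  [S.key > 11]
17. n12.depth = false  [terminal]
18. n11.idx = 3  [3]
19. n11.live = 23  [23]
20. n11.tag = false  [false]
21. n11.cnt = 27  [27]
22. n10.idx = 9  [E₁.live + E₁.cnt - 41]
23. n10.live = -2  [E₁.live * -1 + 21]
24. n10.tag = true  [E₁.idx > 2]
25. n10.cnt = 12  [E₁.live - 11]
26. n2.idx = 12  [E₁.live + E₁.idx + 5]
27. n2.live = 13  [(if E₁.tag then E₁.cnt else E₁.idx) + 1]
28. n2.tag = true  [E₁.idx > 8]
29. n2.cnt = -7  [(if A.hot then E₁.live else E₁.cnt) - 5]
30. n1.fin = 9  [B.cnt * 3 - 57]
31. n0.key = 29  [S.lab + B.fin + 26]

29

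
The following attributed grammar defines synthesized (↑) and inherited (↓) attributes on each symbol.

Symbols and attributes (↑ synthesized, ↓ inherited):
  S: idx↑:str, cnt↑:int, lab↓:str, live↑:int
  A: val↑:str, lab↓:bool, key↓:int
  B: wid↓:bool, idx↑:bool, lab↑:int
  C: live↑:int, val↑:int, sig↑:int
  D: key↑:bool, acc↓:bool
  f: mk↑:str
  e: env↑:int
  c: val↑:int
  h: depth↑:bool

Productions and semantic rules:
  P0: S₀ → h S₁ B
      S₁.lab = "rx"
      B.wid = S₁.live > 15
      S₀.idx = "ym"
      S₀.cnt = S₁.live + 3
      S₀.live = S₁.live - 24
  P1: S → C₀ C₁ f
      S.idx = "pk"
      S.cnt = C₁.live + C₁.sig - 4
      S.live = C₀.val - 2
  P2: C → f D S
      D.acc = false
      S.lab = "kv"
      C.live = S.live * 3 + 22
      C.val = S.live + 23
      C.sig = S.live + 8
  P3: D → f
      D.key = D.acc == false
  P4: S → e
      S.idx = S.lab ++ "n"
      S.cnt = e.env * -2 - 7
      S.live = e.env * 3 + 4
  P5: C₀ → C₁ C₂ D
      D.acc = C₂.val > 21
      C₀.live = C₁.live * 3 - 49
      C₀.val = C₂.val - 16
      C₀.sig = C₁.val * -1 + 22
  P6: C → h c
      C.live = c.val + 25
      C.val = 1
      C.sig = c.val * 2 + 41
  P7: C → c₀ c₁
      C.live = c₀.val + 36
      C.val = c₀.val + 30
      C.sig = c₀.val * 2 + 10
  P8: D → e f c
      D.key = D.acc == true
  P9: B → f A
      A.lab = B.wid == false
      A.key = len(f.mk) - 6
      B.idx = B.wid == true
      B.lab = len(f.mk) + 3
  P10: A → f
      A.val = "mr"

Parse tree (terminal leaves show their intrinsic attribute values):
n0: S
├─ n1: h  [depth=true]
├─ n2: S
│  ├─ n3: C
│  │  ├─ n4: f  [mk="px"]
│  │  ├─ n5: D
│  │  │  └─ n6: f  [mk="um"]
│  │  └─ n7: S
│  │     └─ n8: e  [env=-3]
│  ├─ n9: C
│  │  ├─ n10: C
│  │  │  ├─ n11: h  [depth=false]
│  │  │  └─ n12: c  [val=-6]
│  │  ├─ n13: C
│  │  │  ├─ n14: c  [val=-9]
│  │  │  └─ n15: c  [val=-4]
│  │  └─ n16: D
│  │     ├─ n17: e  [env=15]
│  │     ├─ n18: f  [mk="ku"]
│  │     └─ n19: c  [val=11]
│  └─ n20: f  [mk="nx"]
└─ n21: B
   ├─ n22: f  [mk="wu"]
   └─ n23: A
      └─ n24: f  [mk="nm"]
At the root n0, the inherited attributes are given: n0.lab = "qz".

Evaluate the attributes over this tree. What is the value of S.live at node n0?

-8

1. n0.lab = "qz"  [given at root]
2. n1.depth = true  [terminal]
3. n2.lab = "rx"  ["rx"]
4. n4.mk = "px"  [terminal]
5. n5.acc = false  [false]
6. n6.mk = "um"  [terminal]
7. n5.key = true  [D.acc == false]
8. n7.lab = "kv"  ["kv"]
9. n8.env = -3  [terminal]
10. n7.idx = "kvn"  [S.lab ++ "n"]
11. n7.cnt = -1  [e.env * -2 - 7]
12. n7.live = -5  [e.env * 3 + 4]
13. n3.live = 7  [S.live * 3 + 22]
14. n3.val = 18  [S.live + 23]
15. n3.sig = 3  [S.live + 8]
16. n11.depth = false  [terminal]
17. n12.val = -6  [terminal]
18. n10.live = 19  [c.val + 25]
19. n10.val = 1  [1]
20. n10.sig = 29  [c.val * 2 + 41]
21. n14.val = -9  [terminal]
22. n15.val = -4  [terminal]
23. n13.live = 27  [c₀.val + 36]
24. n13.val = 21  [c₀.val + 30]
25. n13.sig = -8  [c₀.val * 2 + 10]
26. n16.acc = false  [C₂.val > 21]
27. n17.env = 15  [terminal]
28. n18.mk = "ku"  [terminal]
29. n19.val = 11  [terminal]
30. n16.key = false  [D.acc == true]
31. n9.live = 8  [C₁.live * 3 - 49]
32. n9.val = 5  [C₂.val - 16]
33. n9.sig = 21  [C₁.val * -1 + 22]
34. n20.mk = "nx"  [terminal]
35. n2.idx = "pk"  ["pk"]
36. n2.cnt = 25  [C₁.live + C₁.sig - 4]
37. n2.live = 16  [C₀.val - 2]
38. n21.wid = true  [S₁.live > 15]
39. n22.mk = "wu"  [terminal]
40. n23.lab = false  [B.wid == false]
41. n23.key = -4  [len(f.mk) - 6]
42. n24.mk = "nm"  [terminal]
43. n23.val = "mr"  ["mr"]
44. n21.idx = true  [B.wid == true]
45. n21.lab = 5  [len(f.mk) + 3]
46. n0.idx = "ym"  ["ym"]
47. n0.cnt = 19  [S₁.live + 3]
48. n0.live = -8  [S₁.live - 24]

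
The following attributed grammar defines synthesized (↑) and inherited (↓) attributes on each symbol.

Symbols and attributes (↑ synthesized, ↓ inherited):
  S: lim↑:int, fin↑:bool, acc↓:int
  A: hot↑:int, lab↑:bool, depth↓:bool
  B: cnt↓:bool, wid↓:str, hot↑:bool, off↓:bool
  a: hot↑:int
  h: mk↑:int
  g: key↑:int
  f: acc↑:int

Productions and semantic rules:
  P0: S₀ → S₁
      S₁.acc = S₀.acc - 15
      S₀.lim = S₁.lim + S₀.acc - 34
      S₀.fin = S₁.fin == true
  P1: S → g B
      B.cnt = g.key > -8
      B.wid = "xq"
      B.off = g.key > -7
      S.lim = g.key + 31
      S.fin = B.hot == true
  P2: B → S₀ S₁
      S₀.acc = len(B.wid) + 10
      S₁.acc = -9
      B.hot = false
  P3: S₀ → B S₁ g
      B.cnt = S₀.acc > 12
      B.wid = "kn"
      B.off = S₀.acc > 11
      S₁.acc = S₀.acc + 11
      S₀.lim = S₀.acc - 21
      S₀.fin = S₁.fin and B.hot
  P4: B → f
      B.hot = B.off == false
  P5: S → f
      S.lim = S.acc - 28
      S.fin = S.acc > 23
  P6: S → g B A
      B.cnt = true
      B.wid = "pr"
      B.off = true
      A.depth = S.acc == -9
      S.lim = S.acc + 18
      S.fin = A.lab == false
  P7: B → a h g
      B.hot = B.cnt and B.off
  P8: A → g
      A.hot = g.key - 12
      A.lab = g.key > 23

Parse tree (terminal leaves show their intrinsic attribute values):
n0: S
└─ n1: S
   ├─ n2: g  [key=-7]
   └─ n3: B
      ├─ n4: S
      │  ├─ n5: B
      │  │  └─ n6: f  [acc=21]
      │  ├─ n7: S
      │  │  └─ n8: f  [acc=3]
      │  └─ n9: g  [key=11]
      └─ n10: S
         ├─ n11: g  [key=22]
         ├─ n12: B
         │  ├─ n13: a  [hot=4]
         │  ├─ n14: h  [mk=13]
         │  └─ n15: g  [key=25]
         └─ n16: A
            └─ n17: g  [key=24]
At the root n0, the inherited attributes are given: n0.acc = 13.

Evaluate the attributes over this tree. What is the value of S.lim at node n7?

-5

1. n0.acc = 13  [given at root]
2. n1.acc = -2  [S₀.acc - 15]
3. n2.key = -7  [terminal]
4. n3.cnt = true  [g.key > -8]
5. n3.wid = "xq"  ["xq"]
6. n3.off = false  [g.key > -7]
7. n4.acc = 12  [len(B.wid) + 10]
8. n5.cnt = false  [S₀.acc > 12]
9. n5.wid = "kn"  ["kn"]
10. n5.off = true  [S₀.acc > 11]
11. n6.acc = 21  [terminal]
12. n5.hot = false  [B.off == false]
13. n7.acc = 23  [S₀.acc + 11]
14. n8.acc = 3  [terminal]
15. n7.lim = -5  [S.acc - 28]
16. n7.fin = false  [S.acc > 23]
17. n9.key = 11  [terminal]
18. n4.lim = -9  [S₀.acc - 21]
19. n4.fin = false  [S₁.fin and B.hot]
20. n10.acc = -9  [-9]
21. n11.key = 22  [terminal]
22. n12.cnt = true  [true]
23. n12.wid = "pr"  ["pr"]
24. n12.off = true  [true]
25. n13.hot = 4  [terminal]
26. n14.mk = 13  [terminal]
27. n15.key = 25  [terminal]
28. n12.hot = true  [B.cnt and B.off]
29. n16.depth = true  [S.acc == -9]
30. n17.key = 24  [terminal]
31. n16.hot = 12  [g.key - 12]
32. n16.lab = true  [g.key > 23]
33. n10.lim = 9  [S.acc + 18]
34. n10.fin = false  [A.lab == false]
35. n3.hot = false  [false]
36. n1.lim = 24  [g.key + 31]
37. n1.fin = false  [B.hot == true]
38. n0.lim = 3  [S₁.lim + S₀.acc - 34]
39. n0.fin = false  [S₁.fin == true]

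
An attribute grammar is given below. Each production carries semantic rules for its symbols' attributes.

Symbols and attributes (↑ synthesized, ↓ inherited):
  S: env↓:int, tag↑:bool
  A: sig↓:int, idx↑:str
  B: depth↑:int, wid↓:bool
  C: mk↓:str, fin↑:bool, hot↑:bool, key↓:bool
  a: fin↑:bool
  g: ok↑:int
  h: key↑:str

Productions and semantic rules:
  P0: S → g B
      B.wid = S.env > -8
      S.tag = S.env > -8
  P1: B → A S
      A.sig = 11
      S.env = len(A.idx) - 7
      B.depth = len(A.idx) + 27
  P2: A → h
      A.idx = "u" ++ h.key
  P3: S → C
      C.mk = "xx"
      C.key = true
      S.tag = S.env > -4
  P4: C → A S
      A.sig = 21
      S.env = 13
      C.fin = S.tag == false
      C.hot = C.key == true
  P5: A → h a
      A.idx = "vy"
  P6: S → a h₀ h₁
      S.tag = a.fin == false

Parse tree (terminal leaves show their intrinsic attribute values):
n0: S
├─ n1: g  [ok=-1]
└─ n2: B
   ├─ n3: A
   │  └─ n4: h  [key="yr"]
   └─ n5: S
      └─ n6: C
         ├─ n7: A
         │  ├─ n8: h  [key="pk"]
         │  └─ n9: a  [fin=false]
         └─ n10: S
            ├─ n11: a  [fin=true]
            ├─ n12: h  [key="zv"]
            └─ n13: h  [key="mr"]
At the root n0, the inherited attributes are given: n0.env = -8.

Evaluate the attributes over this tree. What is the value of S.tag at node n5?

false

1. n0.env = -8  [given at root]
2. n1.ok = -1  [terminal]
3. n2.wid = false  [S.env > -8]
4. n3.sig = 11  [11]
5. n4.key = "yr"  [terminal]
6. n3.idx = "uyr"  ["u" ++ h.key]
7. n5.env = -4  [len(A.idx) - 7]
8. n6.mk = "xx"  ["xx"]
9. n6.key = true  [true]
10. n7.sig = 21  [21]
11. n8.key = "pk"  [terminal]
12. n9.fin = false  [terminal]
13. n7.idx = "vy"  ["vy"]
14. n10.env = 13  [13]
15. n11.fin = true  [terminal]
16. n12.key = "zv"  [terminal]
17. n13.key = "mr"  [terminal]
18. n10.tag = false  [a.fin == false]
19. n6.fin = true  [S.tag == false]
20. n6.hot = true  [C.key == true]
21. n5.tag = false  [S.env > -4]
22. n2.depth = 30  [len(A.idx) + 27]
23. n0.tag = false  [S.env > -8]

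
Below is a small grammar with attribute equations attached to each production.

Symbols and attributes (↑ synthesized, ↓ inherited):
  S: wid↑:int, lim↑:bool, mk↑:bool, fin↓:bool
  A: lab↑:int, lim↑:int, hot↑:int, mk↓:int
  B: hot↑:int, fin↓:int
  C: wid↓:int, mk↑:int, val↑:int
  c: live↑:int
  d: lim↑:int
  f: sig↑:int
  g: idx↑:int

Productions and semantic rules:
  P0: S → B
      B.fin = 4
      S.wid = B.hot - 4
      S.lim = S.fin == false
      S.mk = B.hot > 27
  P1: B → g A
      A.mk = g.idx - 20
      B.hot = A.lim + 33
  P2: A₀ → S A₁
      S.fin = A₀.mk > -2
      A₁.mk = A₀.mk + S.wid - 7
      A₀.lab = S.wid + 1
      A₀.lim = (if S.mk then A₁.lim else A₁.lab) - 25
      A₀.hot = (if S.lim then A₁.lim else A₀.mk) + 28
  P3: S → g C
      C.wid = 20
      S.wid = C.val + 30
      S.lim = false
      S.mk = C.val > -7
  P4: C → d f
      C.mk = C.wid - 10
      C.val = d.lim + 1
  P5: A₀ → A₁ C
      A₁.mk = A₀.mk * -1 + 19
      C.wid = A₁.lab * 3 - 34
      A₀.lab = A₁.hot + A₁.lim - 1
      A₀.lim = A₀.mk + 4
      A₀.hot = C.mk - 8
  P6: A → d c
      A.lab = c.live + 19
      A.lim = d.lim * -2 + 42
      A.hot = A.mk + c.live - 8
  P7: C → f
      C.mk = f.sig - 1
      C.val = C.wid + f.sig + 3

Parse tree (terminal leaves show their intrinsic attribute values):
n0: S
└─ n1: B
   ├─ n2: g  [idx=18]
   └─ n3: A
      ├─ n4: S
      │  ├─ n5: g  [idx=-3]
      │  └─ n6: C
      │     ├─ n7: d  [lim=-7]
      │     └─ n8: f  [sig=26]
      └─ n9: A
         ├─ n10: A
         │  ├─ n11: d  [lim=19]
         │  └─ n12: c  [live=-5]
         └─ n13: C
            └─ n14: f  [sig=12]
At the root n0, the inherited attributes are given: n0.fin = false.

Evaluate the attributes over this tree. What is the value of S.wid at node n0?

23

1. n0.fin = false  [given at root]
2. n1.fin = 4  [4]
3. n2.idx = 18  [terminal]
4. n3.mk = -2  [g.idx - 20]
5. n4.fin = false  [A₀.mk > -2]
6. n5.idx = -3  [terminal]
7. n6.wid = 20  [20]
8. n7.lim = -7  [terminal]
9. n8.sig = 26  [terminal]
10. n6.mk = 10  [C.wid - 10]
11. n6.val = -6  [d.lim + 1]
12. n4.wid = 24  [C.val + 30]
13. n4.lim = false  [false]
14. n4.mk = true  [C.val > -7]
15. n9.mk = 15  [A₀.mk + S.wid - 7]
16. n10.mk = 4  [A₀.mk * -1 + 19]
17. n11.lim = 19  [terminal]
18. n12.live = -5  [terminal]
19. n10.lab = 14  [c.live + 19]
20. n10.lim = 4  [d.lim * -2 + 42]
21. n10.hot = -9  [A.mk + c.live - 8]
22. n13.wid = 8  [A₁.lab * 3 - 34]
23. n14.sig = 12  [terminal]
24. n13.mk = 11  [f.sig - 1]
25. n13.val = 23  [C.wid + f.sig + 3]
26. n9.lab = -6  [A₁.hot + A₁.lim - 1]
27. n9.lim = 19  [A₀.mk + 4]
28. n9.hot = 3  [C.mk - 8]
29. n3.lab = 25  [S.wid + 1]
30. n3.lim = -6  [(if S.mk then A₁.lim else A₁.lab) - 25]
31. n3.hot = 26  [(if S.lim then A₁.lim else A₀.mk) + 28]
32. n1.hot = 27  [A.lim + 33]
33. n0.wid = 23  [B.hot - 4]
34. n0.lim = true  [S.fin == false]
35. n0.mk = false  [B.hot > 27]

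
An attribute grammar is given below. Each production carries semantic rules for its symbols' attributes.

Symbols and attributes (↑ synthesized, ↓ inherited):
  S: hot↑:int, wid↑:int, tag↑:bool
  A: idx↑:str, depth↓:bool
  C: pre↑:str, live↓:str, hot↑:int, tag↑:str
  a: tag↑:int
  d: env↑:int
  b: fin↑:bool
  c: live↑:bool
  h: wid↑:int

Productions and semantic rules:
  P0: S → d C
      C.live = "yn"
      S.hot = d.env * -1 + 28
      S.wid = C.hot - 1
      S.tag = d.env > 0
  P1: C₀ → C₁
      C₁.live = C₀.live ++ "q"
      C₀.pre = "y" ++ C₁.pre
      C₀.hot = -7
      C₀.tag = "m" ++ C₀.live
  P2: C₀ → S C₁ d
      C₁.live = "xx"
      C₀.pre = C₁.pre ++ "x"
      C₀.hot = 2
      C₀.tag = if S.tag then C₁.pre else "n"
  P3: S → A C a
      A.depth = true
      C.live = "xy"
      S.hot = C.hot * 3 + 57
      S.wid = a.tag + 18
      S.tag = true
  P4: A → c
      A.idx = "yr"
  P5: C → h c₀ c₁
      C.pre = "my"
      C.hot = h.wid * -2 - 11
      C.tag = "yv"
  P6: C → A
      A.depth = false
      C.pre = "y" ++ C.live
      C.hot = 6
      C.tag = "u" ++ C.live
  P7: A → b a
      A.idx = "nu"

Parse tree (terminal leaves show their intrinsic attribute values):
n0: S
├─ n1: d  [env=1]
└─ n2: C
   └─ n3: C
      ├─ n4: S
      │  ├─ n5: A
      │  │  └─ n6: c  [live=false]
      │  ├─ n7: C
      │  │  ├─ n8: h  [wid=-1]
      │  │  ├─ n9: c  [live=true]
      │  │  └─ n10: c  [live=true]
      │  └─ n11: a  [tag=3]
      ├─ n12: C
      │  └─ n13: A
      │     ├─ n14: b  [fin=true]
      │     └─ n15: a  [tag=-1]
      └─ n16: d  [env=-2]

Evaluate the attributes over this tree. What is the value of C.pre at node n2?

1. n1.env = 1  [terminal]
2. n2.live = "yn"  ["yn"]
3. n3.live = "ynq"  [C₀.live ++ "q"]
4. n5.depth = true  [true]
5. n6.live = false  [terminal]
6. n5.idx = "yr"  ["yr"]
7. n7.live = "xy"  ["xy"]
8. n8.wid = -1  [terminal]
9. n9.live = true  [terminal]
10. n10.live = true  [terminal]
11. n7.pre = "my"  ["my"]
12. n7.hot = -9  [h.wid * -2 - 11]
13. n7.tag = "yv"  ["yv"]
14. n11.tag = 3  [terminal]
15. n4.hot = 30  [C.hot * 3 + 57]
16. n4.wid = 21  [a.tag + 18]
17. n4.tag = true  [true]
18. n12.live = "xx"  ["xx"]
19. n13.depth = false  [false]
20. n14.fin = true  [terminal]
21. n15.tag = -1  [terminal]
22. n13.idx = "nu"  ["nu"]
23. n12.pre = "yxx"  ["y" ++ C.live]
24. n12.hot = 6  [6]
25. n12.tag = "uxx"  ["u" ++ C.live]
26. n16.env = -2  [terminal]
27. n3.pre = "yxxx"  [C₁.pre ++ "x"]
28. n3.hot = 2  [2]
29. n3.tag = "yxx"  [if S.tag then C₁.pre else "n"]
30. n2.pre = "yyxxx"  ["y" ++ C₁.pre]
31. n2.hot = -7  [-7]
32. n2.tag = "myn"  ["m" ++ C₀.live]
33. n0.hot = 27  [d.env * -1 + 28]
34. n0.wid = -8  [C.hot - 1]
35. n0.tag = true  [d.env > 0]

"yyxxx"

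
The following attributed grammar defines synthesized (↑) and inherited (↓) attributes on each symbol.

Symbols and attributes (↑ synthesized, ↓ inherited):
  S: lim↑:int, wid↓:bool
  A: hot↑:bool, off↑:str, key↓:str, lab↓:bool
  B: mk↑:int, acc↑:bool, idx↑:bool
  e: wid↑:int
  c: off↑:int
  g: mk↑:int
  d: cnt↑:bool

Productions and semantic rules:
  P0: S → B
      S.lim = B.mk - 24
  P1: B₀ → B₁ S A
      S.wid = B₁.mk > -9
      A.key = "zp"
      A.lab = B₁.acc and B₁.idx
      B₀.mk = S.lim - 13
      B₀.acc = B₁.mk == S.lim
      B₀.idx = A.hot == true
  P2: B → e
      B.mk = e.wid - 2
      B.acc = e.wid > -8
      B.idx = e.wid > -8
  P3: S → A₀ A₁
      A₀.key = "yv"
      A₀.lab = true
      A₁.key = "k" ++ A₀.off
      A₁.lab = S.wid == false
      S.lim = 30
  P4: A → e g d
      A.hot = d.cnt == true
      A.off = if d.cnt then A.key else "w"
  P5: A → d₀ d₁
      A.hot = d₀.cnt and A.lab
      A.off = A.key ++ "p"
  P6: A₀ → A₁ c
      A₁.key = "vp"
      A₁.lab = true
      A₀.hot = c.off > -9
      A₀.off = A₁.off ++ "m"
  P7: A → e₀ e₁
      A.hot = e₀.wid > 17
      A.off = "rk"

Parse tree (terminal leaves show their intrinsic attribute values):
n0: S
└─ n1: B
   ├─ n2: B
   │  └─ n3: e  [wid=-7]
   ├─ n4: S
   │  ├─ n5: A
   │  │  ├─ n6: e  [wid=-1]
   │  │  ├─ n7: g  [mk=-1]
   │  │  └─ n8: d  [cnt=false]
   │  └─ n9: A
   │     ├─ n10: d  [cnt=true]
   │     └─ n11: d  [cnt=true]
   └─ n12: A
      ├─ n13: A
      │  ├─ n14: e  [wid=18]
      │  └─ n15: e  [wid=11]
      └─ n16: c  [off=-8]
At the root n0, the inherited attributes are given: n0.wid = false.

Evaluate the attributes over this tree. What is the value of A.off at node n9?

"kwp"

1. n0.wid = false  [given at root]
2. n3.wid = -7  [terminal]
3. n2.mk = -9  [e.wid - 2]
4. n2.acc = true  [e.wid > -8]
5. n2.idx = true  [e.wid > -8]
6. n4.wid = false  [B₁.mk > -9]
7. n5.key = "yv"  ["yv"]
8. n5.lab = true  [true]
9. n6.wid = -1  [terminal]
10. n7.mk = -1  [terminal]
11. n8.cnt = false  [terminal]
12. n5.hot = false  [d.cnt == true]
13. n5.off = "w"  [if d.cnt then A.key else "w"]
14. n9.key = "kw"  ["k" ++ A₀.off]
15. n9.lab = true  [S.wid == false]
16. n10.cnt = true  [terminal]
17. n11.cnt = true  [terminal]
18. n9.hot = true  [d₀.cnt and A.lab]
19. n9.off = "kwp"  [A.key ++ "p"]
20. n4.lim = 30  [30]
21. n12.key = "zp"  ["zp"]
22. n12.lab = true  [B₁.acc and B₁.idx]
23. n13.key = "vp"  ["vp"]
24. n13.lab = true  [true]
25. n14.wid = 18  [terminal]
26. n15.wid = 11  [terminal]
27. n13.hot = true  [e₀.wid > 17]
28. n13.off = "rk"  ["rk"]
29. n16.off = -8  [terminal]
30. n12.hot = true  [c.off > -9]
31. n12.off = "rkm"  [A₁.off ++ "m"]
32. n1.mk = 17  [S.lim - 13]
33. n1.acc = false  [B₁.mk == S.lim]
34. n1.idx = true  [A.hot == true]
35. n0.lim = -7  [B.mk - 24]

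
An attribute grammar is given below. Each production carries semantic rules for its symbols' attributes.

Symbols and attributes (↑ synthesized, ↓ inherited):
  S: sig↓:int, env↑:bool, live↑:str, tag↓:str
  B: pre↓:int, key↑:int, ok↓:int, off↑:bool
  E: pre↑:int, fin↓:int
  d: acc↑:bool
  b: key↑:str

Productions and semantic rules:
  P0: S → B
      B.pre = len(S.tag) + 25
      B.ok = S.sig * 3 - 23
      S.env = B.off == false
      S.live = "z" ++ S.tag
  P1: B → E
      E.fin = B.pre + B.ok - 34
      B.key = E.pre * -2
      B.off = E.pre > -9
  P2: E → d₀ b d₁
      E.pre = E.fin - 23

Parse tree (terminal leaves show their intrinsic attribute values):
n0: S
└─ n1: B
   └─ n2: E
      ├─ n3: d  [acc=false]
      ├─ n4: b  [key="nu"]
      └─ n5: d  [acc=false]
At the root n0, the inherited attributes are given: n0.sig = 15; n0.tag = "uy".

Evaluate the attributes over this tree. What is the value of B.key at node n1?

1. n0.sig = 15  [given at root]
2. n0.tag = "uy"  [given at root]
3. n1.pre = 27  [len(S.tag) + 25]
4. n1.ok = 22  [S.sig * 3 - 23]
5. n2.fin = 15  [B.pre + B.ok - 34]
6. n3.acc = false  [terminal]
7. n4.key = "nu"  [terminal]
8. n5.acc = false  [terminal]
9. n2.pre = -8  [E.fin - 23]
10. n1.key = 16  [E.pre * -2]
11. n1.off = true  [E.pre > -9]
12. n0.env = false  [B.off == false]
13. n0.live = "zuy"  ["z" ++ S.tag]

16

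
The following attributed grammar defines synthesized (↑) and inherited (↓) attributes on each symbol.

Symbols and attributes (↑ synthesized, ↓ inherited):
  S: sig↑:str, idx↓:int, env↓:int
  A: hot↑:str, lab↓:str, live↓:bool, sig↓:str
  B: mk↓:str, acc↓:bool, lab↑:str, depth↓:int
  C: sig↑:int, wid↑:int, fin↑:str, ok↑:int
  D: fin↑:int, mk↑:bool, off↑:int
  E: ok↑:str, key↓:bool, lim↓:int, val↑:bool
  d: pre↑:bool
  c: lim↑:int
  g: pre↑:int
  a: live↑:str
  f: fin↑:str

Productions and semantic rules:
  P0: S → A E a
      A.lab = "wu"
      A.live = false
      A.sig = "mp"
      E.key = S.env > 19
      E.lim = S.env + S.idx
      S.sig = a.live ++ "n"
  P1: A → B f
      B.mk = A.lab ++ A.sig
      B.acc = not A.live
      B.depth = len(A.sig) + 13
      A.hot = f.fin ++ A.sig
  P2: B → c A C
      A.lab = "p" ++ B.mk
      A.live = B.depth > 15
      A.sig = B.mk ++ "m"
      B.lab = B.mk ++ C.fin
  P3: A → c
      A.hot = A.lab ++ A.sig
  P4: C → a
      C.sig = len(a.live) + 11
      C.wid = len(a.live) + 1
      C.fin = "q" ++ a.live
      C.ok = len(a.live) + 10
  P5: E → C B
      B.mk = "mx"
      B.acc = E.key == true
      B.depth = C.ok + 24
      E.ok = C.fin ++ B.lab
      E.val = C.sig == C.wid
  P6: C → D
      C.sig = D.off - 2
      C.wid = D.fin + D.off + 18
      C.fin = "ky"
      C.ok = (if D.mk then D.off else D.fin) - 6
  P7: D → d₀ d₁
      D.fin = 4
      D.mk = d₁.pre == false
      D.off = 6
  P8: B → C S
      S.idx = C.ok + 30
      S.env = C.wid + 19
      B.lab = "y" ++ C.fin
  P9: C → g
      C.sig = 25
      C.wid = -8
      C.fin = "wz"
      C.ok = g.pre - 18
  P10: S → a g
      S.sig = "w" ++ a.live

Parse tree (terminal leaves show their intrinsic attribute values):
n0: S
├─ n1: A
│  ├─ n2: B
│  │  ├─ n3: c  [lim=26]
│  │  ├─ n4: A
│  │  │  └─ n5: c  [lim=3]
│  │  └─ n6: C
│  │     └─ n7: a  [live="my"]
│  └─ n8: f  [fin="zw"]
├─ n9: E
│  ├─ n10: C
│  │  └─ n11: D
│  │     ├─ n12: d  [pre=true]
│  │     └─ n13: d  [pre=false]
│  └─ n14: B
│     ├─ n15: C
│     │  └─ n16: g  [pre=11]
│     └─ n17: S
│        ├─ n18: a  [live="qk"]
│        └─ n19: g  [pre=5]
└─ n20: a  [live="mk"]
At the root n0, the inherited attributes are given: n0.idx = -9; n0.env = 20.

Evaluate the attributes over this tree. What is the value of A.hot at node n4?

"pwumpwumpm"

1. n0.idx = -9  [given at root]
2. n0.env = 20  [given at root]
3. n1.lab = "wu"  ["wu"]
4. n1.live = false  [false]
5. n1.sig = "mp"  ["mp"]
6. n2.mk = "wump"  [A.lab ++ A.sig]
7. n2.acc = true  [not A.live]
8. n2.depth = 15  [len(A.sig) + 13]
9. n3.lim = 26  [terminal]
10. n4.lab = "pwump"  ["p" ++ B.mk]
11. n4.live = false  [B.depth > 15]
12. n4.sig = "wumpm"  [B.mk ++ "m"]
13. n5.lim = 3  [terminal]
14. n4.hot = "pwumpwumpm"  [A.lab ++ A.sig]
15. n7.live = "my"  [terminal]
16. n6.sig = 13  [len(a.live) + 11]
17. n6.wid = 3  [len(a.live) + 1]
18. n6.fin = "qmy"  ["q" ++ a.live]
19. n6.ok = 12  [len(a.live) + 10]
20. n2.lab = "wumpqmy"  [B.mk ++ C.fin]
21. n8.fin = "zw"  [terminal]
22. n1.hot = "zwmp"  [f.fin ++ A.sig]
23. n9.key = true  [S.env > 19]
24. n9.lim = 11  [S.env + S.idx]
25. n12.pre = true  [terminal]
26. n13.pre = false  [terminal]
27. n11.fin = 4  [4]
28. n11.mk = true  [d₁.pre == false]
29. n11.off = 6  [6]
30. n10.sig = 4  [D.off - 2]
31. n10.wid = 28  [D.fin + D.off + 18]
32. n10.fin = "ky"  ["ky"]
33. n10.ok = 0  [(if D.mk then D.off else D.fin) - 6]
34. n14.mk = "mx"  ["mx"]
35. n14.acc = true  [E.key == true]
36. n14.depth = 24  [C.ok + 24]
37. n16.pre = 11  [terminal]
38. n15.sig = 25  [25]
39. n15.wid = -8  [-8]
40. n15.fin = "wz"  ["wz"]
41. n15.ok = -7  [g.pre - 18]
42. n17.idx = 23  [C.ok + 30]
43. n17.env = 11  [C.wid + 19]
44. n18.live = "qk"  [terminal]
45. n19.pre = 5  [terminal]
46. n17.sig = "wqk"  ["w" ++ a.live]
47. n14.lab = "ywz"  ["y" ++ C.fin]
48. n9.ok = "kyywz"  [C.fin ++ B.lab]
49. n9.val = false  [C.sig == C.wid]
50. n20.live = "mk"  [terminal]
51. n0.sig = "mkn"  [a.live ++ "n"]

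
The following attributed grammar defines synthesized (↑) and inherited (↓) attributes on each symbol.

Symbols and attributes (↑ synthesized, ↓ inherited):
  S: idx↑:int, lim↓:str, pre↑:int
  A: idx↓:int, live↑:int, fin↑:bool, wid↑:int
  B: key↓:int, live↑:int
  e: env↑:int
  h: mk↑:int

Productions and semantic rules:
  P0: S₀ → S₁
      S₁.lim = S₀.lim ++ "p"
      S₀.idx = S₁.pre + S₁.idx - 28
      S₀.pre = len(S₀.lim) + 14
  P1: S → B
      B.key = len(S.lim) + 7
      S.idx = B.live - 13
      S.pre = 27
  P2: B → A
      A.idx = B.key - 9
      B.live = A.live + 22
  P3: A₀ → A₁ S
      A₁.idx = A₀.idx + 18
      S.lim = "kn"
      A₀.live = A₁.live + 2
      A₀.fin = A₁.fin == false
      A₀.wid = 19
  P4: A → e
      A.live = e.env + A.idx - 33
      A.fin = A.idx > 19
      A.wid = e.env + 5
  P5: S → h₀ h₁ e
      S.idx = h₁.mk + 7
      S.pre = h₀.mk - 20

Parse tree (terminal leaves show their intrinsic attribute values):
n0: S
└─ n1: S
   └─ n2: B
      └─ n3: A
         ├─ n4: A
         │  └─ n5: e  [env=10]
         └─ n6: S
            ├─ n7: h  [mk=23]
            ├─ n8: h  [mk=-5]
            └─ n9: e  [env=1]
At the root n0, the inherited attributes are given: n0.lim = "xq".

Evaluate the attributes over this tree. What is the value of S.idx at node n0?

6

1. n0.lim = "xq"  [given at root]
2. n1.lim = "xqp"  [S₀.lim ++ "p"]
3. n2.key = 10  [len(S.lim) + 7]
4. n3.idx = 1  [B.key - 9]
5. n4.idx = 19  [A₀.idx + 18]
6. n5.env = 10  [terminal]
7. n4.live = -4  [e.env + A.idx - 33]
8. n4.fin = false  [A.idx > 19]
9. n4.wid = 15  [e.env + 5]
10. n6.lim = "kn"  ["kn"]
11. n7.mk = 23  [terminal]
12. n8.mk = -5  [terminal]
13. n9.env = 1  [terminal]
14. n6.idx = 2  [h₁.mk + 7]
15. n6.pre = 3  [h₀.mk - 20]
16. n3.live = -2  [A₁.live + 2]
17. n3.fin = true  [A₁.fin == false]
18. n3.wid = 19  [19]
19. n2.live = 20  [A.live + 22]
20. n1.idx = 7  [B.live - 13]
21. n1.pre = 27  [27]
22. n0.idx = 6  [S₁.pre + S₁.idx - 28]
23. n0.pre = 16  [len(S₀.lim) + 14]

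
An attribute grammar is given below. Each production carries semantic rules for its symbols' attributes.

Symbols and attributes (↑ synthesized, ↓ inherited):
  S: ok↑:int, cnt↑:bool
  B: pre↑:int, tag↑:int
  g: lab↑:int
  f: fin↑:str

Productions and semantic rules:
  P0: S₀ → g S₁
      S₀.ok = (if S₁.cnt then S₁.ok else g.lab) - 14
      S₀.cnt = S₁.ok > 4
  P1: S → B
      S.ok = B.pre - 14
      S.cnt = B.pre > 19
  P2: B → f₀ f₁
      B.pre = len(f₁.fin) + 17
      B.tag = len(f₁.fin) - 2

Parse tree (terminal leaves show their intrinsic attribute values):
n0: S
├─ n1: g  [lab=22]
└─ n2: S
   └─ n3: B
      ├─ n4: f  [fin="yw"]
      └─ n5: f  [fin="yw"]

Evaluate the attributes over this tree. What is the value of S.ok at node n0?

1. n1.lab = 22  [terminal]
2. n4.fin = "yw"  [terminal]
3. n5.fin = "yw"  [terminal]
4. n3.pre = 19  [len(f₁.fin) + 17]
5. n3.tag = 0  [len(f₁.fin) - 2]
6. n2.ok = 5  [B.pre - 14]
7. n2.cnt = false  [B.pre > 19]
8. n0.ok = 8  [(if S₁.cnt then S₁.ok else g.lab) - 14]
9. n0.cnt = true  [S₁.ok > 4]

8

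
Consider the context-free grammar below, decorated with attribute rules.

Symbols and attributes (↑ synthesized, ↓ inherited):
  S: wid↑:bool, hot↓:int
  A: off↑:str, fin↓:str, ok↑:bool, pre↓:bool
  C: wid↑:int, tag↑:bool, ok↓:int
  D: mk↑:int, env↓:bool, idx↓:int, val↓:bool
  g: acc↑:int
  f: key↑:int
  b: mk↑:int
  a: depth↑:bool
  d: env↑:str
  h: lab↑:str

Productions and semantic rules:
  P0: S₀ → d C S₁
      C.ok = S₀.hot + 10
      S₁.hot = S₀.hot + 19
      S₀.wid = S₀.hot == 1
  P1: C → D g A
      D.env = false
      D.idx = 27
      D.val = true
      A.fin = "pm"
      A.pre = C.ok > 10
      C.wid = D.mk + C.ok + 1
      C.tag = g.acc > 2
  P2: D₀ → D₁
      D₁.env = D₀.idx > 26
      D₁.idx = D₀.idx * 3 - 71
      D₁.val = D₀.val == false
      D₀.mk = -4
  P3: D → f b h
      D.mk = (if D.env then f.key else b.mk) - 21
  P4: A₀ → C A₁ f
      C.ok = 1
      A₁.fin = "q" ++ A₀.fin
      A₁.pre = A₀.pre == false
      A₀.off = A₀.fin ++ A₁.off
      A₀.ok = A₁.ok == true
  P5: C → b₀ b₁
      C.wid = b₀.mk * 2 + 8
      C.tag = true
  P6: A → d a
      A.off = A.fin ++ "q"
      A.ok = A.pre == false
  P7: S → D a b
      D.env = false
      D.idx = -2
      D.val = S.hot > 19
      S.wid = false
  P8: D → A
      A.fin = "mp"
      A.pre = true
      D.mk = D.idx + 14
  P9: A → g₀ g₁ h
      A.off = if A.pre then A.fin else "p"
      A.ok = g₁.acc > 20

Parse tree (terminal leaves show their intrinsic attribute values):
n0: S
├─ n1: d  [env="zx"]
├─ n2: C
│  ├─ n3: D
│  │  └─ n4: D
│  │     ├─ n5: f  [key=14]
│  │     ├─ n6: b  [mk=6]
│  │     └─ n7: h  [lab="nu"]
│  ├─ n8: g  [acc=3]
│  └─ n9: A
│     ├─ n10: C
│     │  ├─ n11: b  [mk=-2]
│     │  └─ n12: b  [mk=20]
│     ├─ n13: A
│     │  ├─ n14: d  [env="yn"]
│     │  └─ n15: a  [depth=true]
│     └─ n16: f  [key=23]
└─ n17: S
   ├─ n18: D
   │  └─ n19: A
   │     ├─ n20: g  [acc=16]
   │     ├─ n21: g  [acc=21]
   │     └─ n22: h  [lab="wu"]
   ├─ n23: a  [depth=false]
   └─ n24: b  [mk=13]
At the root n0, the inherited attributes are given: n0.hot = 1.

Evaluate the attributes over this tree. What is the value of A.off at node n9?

1. n0.hot = 1  [given at root]
2. n1.env = "zx"  [terminal]
3. n2.ok = 11  [S₀.hot + 10]
4. n3.env = false  [false]
5. n3.idx = 27  [27]
6. n3.val = true  [true]
7. n4.env = true  [D₀.idx > 26]
8. n4.idx = 10  [D₀.idx * 3 - 71]
9. n4.val = false  [D₀.val == false]
10. n5.key = 14  [terminal]
11. n6.mk = 6  [terminal]
12. n7.lab = "nu"  [terminal]
13. n4.mk = -7  [(if D.env then f.key else b.mk) - 21]
14. n3.mk = -4  [-4]
15. n8.acc = 3  [terminal]
16. n9.fin = "pm"  ["pm"]
17. n9.pre = true  [C.ok > 10]
18. n10.ok = 1  [1]
19. n11.mk = -2  [terminal]
20. n12.mk = 20  [terminal]
21. n10.wid = 4  [b₀.mk * 2 + 8]
22. n10.tag = true  [true]
23. n13.fin = "qpm"  ["q" ++ A₀.fin]
24. n13.pre = false  [A₀.pre == false]
25. n14.env = "yn"  [terminal]
26. n15.depth = true  [terminal]
27. n13.off = "qpmq"  [A.fin ++ "q"]
28. n13.ok = true  [A.pre == false]
29. n16.key = 23  [terminal]
30. n9.off = "pmqpmq"  [A₀.fin ++ A₁.off]
31. n9.ok = true  [A₁.ok == true]
32. n2.wid = 8  [D.mk + C.ok + 1]
33. n2.tag = true  [g.acc > 2]
34. n17.hot = 20  [S₀.hot + 19]
35. n18.env = false  [false]
36. n18.idx = -2  [-2]
37. n18.val = true  [S.hot > 19]
38. n19.fin = "mp"  ["mp"]
39. n19.pre = true  [true]
40. n20.acc = 16  [terminal]
41. n21.acc = 21  [terminal]
42. n22.lab = "wu"  [terminal]
43. n19.off = "mp"  [if A.pre then A.fin else "p"]
44. n19.ok = true  [g₁.acc > 20]
45. n18.mk = 12  [D.idx + 14]
46. n23.depth = false  [terminal]
47. n24.mk = 13  [terminal]
48. n17.wid = false  [false]
49. n0.wid = true  [S₀.hot == 1]

"pmqpmq"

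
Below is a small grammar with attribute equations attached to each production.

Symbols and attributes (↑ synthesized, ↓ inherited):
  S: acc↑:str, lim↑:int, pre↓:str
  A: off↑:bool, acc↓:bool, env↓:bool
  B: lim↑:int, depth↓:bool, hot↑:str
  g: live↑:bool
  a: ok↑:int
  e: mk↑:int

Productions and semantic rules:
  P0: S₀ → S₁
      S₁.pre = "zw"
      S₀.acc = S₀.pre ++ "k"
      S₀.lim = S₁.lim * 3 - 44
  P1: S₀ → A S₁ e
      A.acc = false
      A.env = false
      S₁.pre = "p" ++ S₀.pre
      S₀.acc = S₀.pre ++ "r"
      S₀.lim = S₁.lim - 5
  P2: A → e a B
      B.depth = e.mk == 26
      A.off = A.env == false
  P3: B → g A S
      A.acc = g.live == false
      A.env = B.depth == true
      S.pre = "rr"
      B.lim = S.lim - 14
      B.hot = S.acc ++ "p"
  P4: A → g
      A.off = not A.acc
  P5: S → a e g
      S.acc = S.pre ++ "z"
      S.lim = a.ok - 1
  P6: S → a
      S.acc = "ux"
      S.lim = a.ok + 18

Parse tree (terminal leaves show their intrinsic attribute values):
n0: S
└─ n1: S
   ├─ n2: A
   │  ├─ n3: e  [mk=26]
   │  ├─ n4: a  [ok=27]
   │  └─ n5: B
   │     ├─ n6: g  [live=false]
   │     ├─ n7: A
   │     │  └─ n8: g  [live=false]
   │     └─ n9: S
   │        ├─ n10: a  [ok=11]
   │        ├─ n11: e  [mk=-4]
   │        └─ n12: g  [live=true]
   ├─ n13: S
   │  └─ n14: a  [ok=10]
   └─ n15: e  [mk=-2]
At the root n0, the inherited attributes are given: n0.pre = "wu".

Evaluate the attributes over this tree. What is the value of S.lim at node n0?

25

1. n0.pre = "wu"  [given at root]
2. n1.pre = "zw"  ["zw"]
3. n2.acc = false  [false]
4. n2.env = false  [false]
5. n3.mk = 26  [terminal]
6. n4.ok = 27  [terminal]
7. n5.depth = true  [e.mk == 26]
8. n6.live = false  [terminal]
9. n7.acc = true  [g.live == false]
10. n7.env = true  [B.depth == true]
11. n8.live = false  [terminal]
12. n7.off = false  [not A.acc]
13. n9.pre = "rr"  ["rr"]
14. n10.ok = 11  [terminal]
15. n11.mk = -4  [terminal]
16. n12.live = true  [terminal]
17. n9.acc = "rrz"  [S.pre ++ "z"]
18. n9.lim = 10  [a.ok - 1]
19. n5.lim = -4  [S.lim - 14]
20. n5.hot = "rrzp"  [S.acc ++ "p"]
21. n2.off = true  [A.env == false]
22. n13.pre = "pzw"  ["p" ++ S₀.pre]
23. n14.ok = 10  [terminal]
24. n13.acc = "ux"  ["ux"]
25. n13.lim = 28  [a.ok + 18]
26. n15.mk = -2  [terminal]
27. n1.acc = "zwr"  [S₀.pre ++ "r"]
28. n1.lim = 23  [S₁.lim - 5]
29. n0.acc = "wuk"  [S₀.pre ++ "k"]
30. n0.lim = 25  [S₁.lim * 3 - 44]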